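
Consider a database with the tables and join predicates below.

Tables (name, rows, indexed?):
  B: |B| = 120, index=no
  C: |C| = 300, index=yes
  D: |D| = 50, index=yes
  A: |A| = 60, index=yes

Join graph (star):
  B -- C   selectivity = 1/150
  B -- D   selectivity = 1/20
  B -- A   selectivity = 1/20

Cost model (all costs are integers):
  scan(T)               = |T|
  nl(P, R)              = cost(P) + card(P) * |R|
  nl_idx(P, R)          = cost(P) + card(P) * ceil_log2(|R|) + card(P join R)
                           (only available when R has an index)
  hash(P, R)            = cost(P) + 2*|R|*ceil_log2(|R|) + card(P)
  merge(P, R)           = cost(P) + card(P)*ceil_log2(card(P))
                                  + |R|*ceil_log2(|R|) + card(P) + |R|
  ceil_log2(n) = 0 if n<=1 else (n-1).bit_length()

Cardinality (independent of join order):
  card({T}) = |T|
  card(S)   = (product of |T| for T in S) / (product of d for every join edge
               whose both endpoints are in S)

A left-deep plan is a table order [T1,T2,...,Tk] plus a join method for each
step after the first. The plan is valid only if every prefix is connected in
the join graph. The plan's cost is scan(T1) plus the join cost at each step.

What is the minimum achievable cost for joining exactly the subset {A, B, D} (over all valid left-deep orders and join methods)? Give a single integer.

Selinger DP over subsets of {A,B,D}:
  {B}: scan cost=120, card=120
  {D}: scan cost=50, card=50
  {A}: scan cost=60, card=60
  {BD}: card=300; try (D,hash)→840, (D,nl_idx)→1140, (B,merge)→1360, (D,merge)→1430, (B,hash)→1780, (B,nl)→6050 …(+1); best=840 via (D,hash)
  {AB}: card=360; try (A,hash)→960, (A,nl_idx)→1200, (B,merge)→1440, (A,merge)→1500, (B,hash)→1800, (B,nl)→7260 …(+1); best=960 via (A,hash)
  {ABD}: card=900; try (A,hash)→1860, (D,hash)→1920, (A,nl_idx)→3540, (D,nl_idx)→4020, (A,merge)→4260, (D,merge)→4910 …(+2); best=1860 via (A,hash)

1860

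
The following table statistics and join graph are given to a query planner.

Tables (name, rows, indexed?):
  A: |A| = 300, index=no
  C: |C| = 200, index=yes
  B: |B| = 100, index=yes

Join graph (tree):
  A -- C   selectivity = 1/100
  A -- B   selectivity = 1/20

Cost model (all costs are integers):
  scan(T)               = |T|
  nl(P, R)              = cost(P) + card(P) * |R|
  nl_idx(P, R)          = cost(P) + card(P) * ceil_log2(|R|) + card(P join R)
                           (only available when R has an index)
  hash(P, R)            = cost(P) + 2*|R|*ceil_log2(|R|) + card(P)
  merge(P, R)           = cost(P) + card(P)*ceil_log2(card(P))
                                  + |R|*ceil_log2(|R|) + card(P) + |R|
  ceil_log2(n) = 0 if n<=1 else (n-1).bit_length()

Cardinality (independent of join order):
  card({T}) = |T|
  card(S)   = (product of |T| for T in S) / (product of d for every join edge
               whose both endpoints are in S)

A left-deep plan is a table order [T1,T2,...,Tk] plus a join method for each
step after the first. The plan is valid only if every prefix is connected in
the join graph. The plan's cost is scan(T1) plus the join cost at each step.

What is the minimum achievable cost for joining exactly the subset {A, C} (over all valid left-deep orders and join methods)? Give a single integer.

3300

Selinger DP over subsets of {A,C}:
  {A}: scan cost=300, card=300
  {C}: scan cost=200, card=200
  {AC}: card=600; try (C,nl_idx)→3300, (C,hash)→3800, (A,merge)→5000, (C,merge)→5100, (A,hash)→5800, (A,nl)→60200 …(+1); best=3300 via (C,nl_idx)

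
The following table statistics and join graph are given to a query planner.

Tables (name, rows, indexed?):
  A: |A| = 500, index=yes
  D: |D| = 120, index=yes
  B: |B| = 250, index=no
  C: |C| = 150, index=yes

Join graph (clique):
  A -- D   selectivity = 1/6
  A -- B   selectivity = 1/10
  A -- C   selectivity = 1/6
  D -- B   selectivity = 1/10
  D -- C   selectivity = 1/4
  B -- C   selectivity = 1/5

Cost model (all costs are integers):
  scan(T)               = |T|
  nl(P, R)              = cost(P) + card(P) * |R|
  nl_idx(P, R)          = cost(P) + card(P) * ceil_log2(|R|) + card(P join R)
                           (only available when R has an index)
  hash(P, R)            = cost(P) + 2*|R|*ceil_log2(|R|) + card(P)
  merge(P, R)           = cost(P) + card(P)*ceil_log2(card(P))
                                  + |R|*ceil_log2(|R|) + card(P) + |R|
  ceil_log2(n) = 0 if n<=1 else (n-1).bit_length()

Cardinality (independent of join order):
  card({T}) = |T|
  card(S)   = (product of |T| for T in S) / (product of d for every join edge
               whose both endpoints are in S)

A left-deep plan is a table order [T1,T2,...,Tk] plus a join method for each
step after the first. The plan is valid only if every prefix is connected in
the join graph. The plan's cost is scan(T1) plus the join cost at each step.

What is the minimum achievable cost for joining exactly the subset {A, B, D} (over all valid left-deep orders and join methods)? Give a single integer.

14180

Selinger DP over subsets of {A,B,D}:
  {A}: scan cost=500, card=500
  {D}: scan cost=120, card=120
  {B}: scan cost=250, card=250
  {AD}: card=10000; try (D,hash)→2680, (A,merge)→6080, (D,merge)→6460, (A,hash)→9240, (A,nl_idx)→11200, (D,nl_idx)→14000 …(+2); best=2680 via (D,hash)
  {AB}: card=12500; try (B,hash)→5000, (A,merge)→7500, (B,merge)→7750, (A,hash)→9500, (A,nl_idx)→15000, (A,nl)→125250 …(+1); best=5000 via (B,hash)
  {BD}: card=3000; try (D,hash)→2180, (B,merge)→3330, (D,merge)→3460, (B,hash)→4240, (D,nl_idx)→5000, (B,nl)→30120 …(+1); best=2180 via (D,hash)
  {ABD}: card=25000; try (A,hash)→14180, (B,hash)→16680, (D,hash)→19180, (A,merge)→46180, (A,nl_idx)→54180, (D,nl_idx)→117500 …(+5); best=14180 via (A,hash)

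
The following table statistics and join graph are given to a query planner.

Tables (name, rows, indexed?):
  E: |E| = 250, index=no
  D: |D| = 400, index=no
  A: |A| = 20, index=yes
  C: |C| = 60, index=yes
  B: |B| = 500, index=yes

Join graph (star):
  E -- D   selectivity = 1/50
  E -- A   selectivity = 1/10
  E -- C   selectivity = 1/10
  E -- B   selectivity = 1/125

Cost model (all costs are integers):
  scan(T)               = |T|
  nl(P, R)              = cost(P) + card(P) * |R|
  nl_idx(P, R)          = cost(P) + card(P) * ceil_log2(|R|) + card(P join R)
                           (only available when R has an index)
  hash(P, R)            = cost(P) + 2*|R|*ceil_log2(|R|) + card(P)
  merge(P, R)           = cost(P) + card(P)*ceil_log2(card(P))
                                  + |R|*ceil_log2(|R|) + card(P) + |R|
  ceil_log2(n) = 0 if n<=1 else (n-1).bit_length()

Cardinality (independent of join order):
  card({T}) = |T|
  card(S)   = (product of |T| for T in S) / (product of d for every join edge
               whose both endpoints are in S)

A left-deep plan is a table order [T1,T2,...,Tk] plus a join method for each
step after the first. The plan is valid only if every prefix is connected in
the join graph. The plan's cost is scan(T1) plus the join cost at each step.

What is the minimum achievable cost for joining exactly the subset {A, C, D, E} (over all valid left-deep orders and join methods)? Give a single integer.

Selinger DP over subsets of {A,C,D,E}:
  {E}: scan cost=250, card=250
  {D}: scan cost=400, card=400
  {A}: scan cost=20, card=20
  {C}: scan cost=60, card=60
  {DE}: card=2000; try (E,hash)→4800, (D,merge)→6500, (E,merge)→6650, (D,hash)→7700, (D,nl)→100250, (E,nl)→100400; best=4800 via (E,hash)
  {AE}: card=500; try (A,hash)→700, (A,nl_idx)→2000, (E,merge)→2390, (A,merge)→2620, (E,hash)→4040, (E,nl)→5020 …(+1); best=700 via (A,hash)
  {CE}: card=1500; try (C,hash)→1220, (E,merge)→2730, (C,merge)→2920, (C,nl_idx)→3250, (E,hash)→4120, (E,nl)→15060 …(+1); best=1220 via (C,hash)
  {ADE}: card=4000; try (A,hash)→7000, (D,hash)→8400, (D,merge)→9700, (A,nl_idx)→18800, (A,merge)→28920, (A,nl)→44800 …(+1); best=7000 via (A,hash)
  {CDE}: card=12000; try (C,hash)→7520, (D,hash)→9920, (D,merge)→23220, (C,nl_idx)→28800, (C,merge)→29220, (C,nl)→124800 …(+1); best=7520 via (C,hash)
  {ACE}: card=3000; try (C,hash)→1920, (A,hash)→2920, (C,merge)→6120, (C,nl_idx)→6700, (A,nl_idx)→11720, (A,merge)→19340 …(+2); best=1920 via (C,hash)
  {ACDE}: card=24000; try (C,hash)→11720, (D,hash)→12120, (A,hash)→19720, (D,merge)→44920, (C,nl_idx)→55000, (C,merge)→59420 …(+5); best=11720 via (C,hash)

11720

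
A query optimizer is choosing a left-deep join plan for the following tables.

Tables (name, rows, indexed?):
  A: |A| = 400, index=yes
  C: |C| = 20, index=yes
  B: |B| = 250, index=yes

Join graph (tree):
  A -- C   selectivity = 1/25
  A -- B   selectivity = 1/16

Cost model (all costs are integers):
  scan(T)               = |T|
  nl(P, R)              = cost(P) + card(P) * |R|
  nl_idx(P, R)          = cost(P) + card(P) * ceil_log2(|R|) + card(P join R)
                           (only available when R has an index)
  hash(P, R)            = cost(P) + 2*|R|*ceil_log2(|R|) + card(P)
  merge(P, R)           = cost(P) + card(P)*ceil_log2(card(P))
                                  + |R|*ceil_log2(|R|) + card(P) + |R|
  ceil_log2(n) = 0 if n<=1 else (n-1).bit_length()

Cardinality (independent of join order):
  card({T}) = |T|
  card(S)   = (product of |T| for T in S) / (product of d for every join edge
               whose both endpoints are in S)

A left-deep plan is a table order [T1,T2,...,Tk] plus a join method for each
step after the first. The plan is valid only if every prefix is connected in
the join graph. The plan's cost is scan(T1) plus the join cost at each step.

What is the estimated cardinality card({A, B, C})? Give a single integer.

5000

Tables in S: A(400), B(250), C(20)
Edges inside S: A-C(d=25), A-B(d=16)
numerator = 400 * 250 * 20 = 2000000
denominator = 25 * 16 = 400
card(S) = 2000000 / 400 = 5000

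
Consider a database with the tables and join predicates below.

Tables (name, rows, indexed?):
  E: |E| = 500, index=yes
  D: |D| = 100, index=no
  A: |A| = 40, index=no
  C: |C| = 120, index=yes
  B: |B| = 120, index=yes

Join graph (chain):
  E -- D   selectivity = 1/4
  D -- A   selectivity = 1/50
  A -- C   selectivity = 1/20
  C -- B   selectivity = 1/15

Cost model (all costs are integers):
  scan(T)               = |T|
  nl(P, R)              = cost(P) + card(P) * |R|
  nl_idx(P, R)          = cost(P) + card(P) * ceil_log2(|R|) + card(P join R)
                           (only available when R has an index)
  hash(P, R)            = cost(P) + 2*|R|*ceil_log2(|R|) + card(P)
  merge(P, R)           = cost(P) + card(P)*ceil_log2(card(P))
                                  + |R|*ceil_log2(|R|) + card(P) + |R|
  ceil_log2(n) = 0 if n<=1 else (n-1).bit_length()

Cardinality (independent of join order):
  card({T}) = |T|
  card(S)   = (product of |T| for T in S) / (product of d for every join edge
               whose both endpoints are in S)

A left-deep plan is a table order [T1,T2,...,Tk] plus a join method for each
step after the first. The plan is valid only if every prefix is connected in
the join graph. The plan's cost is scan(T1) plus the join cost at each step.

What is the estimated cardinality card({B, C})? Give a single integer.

960

Tables in S: B(120), C(120)
Edges inside S: C-B(d=15)
numerator = 120 * 120 = 14400
denominator = 15 = 15
card(S) = 14400 / 15 = 960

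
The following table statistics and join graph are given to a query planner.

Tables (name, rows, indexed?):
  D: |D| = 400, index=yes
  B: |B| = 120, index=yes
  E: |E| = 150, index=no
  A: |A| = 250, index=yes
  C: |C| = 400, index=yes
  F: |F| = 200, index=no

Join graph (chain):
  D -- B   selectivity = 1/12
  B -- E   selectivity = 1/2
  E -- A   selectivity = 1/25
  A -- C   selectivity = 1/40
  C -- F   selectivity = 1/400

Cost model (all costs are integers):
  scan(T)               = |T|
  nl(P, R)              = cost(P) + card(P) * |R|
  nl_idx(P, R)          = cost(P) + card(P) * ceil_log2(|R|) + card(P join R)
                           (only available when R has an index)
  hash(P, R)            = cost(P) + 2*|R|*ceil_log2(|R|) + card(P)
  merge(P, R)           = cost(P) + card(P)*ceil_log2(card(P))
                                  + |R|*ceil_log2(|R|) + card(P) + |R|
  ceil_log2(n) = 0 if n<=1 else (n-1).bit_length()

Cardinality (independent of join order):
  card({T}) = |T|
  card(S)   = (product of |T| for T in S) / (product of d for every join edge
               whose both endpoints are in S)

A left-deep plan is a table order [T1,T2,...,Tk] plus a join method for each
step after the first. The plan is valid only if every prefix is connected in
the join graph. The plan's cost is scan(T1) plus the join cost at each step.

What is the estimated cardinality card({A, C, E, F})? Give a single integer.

7500

Tables in S: A(250), C(400), E(150), F(200)
Edges inside S: E-A(d=25), A-C(d=40), C-F(d=400)
numerator = 250 * 400 * 150 * 200 = 3000000000
denominator = 25 * 40 * 400 = 400000
card(S) = 3000000000 / 400000 = 7500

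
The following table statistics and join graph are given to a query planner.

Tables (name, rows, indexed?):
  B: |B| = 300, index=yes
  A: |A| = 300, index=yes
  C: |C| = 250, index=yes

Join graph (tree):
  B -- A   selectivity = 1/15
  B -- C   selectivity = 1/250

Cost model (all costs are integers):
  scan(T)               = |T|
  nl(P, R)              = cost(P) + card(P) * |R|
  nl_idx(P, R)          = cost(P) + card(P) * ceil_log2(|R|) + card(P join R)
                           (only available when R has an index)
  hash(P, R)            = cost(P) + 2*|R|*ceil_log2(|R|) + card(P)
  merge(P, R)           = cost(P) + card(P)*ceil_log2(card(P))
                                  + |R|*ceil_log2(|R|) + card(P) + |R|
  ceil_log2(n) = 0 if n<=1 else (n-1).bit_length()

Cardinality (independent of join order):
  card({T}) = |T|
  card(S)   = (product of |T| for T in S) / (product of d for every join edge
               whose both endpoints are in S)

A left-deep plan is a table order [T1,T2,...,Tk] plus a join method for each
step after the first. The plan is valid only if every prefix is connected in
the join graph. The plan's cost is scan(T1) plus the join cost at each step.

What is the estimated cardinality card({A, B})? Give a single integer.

Tables in S: A(300), B(300)
Edges inside S: B-A(d=15)
numerator = 300 * 300 = 90000
denominator = 15 = 15
card(S) = 90000 / 15 = 6000

6000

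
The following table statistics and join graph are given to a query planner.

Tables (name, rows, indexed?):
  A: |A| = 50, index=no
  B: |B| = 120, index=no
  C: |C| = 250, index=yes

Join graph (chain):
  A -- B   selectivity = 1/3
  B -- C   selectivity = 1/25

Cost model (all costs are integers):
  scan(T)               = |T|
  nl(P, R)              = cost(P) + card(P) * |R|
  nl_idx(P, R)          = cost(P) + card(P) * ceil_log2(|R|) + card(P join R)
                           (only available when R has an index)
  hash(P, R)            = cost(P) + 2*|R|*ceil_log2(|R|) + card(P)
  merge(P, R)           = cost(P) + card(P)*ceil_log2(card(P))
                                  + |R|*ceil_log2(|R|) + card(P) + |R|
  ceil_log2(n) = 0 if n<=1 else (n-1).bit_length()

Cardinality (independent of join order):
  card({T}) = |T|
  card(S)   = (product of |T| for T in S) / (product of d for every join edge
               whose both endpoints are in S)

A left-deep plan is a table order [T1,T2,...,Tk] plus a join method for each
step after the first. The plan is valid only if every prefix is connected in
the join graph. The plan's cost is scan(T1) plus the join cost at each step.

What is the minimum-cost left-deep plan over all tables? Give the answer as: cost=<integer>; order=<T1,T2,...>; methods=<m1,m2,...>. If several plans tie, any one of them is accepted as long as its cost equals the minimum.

Selinger DP (subsets sized 1..n):
  {A}: scan cost=50, card=50
  {B}: scan cost=120, card=120
  {C}: scan cost=250, card=250
  {AB}: card=2000; try (A,hash)→840, (B,merge)→1360, (A,merge)→1430, (B,hash)→1780, (B,nl)→6050, (A,nl)→6120; best=840 via (A,hash)
  {BC}: card=1200; try (B,hash)→2180, (C,nl_idx)→2280, (C,merge)→3330, (B,merge)→3460, (C,hash)→4240, (C,nl)→30120 …(+1); best=2180 via (B,hash)
  {ABC}: card=20000; try (A,hash)→3980, (C,hash)→6840, (A,merge)→16930, (C,merge)→27090, (C,nl_idx)→36840, (A,nl)→62180 …(+1); best=3980 via (A,hash)

cost=3980; order=C,B,A; methods=hash,hash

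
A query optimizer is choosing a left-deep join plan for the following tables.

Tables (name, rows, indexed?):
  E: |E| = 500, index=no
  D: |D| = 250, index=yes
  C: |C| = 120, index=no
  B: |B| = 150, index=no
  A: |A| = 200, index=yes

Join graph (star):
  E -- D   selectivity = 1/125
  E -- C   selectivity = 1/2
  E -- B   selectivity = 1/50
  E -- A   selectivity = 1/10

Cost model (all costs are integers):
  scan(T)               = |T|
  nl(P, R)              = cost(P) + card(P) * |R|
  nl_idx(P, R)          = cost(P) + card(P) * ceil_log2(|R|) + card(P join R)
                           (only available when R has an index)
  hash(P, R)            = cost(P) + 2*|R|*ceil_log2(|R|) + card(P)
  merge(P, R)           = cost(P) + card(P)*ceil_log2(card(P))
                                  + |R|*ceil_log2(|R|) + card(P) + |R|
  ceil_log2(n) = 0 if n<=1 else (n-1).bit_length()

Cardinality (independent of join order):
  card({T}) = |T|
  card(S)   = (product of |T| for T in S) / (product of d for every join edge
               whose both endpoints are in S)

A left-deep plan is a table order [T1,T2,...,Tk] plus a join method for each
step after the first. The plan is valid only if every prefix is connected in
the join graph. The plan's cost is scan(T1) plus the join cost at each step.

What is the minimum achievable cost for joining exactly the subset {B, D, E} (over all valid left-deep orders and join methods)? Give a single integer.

Selinger DP over subsets of {B,D,E}:
  {E}: scan cost=500, card=500
  {D}: scan cost=250, card=250
  {B}: scan cost=150, card=150
  {DE}: card=1000; try (D,hash)→5000, (D,nl_idx)→5500, (E,merge)→7500, (D,merge)→7750, (E,hash)→9500, (E,nl)→125250 …(+1); best=5000 via (D,hash)
  {BE}: card=1500; try (B,hash)→3400, (E,merge)→6500, (B,merge)→6850, (E,hash)→9300, (E,nl)→75150, (B,nl)→75500; best=3400 via (B,hash)
  {BDE}: card=3000; try (B,hash)→8400, (D,hash)→8900, (B,merge)→17350, (D,nl_idx)→18400, (D,merge)→23650, (B,nl)→155000 …(+1); best=8400 via (B,hash)

8400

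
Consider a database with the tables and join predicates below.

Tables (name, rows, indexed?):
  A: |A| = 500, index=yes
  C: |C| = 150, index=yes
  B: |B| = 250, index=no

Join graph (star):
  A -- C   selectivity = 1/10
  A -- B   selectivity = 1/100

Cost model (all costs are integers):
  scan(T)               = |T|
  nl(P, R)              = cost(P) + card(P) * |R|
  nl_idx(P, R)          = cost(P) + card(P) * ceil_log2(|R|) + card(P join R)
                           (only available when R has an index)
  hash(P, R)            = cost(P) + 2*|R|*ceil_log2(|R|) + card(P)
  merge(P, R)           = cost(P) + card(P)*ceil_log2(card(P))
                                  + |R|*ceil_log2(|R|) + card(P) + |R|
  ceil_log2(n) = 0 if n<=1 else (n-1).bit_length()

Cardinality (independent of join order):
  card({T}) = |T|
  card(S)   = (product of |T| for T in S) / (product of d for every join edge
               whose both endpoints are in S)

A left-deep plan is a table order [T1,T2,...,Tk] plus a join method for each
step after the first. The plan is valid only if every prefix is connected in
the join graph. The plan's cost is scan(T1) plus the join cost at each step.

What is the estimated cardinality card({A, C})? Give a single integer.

Tables in S: A(500), C(150)
Edges inside S: A-C(d=10)
numerator = 500 * 150 = 75000
denominator = 10 = 10
card(S) = 75000 / 10 = 7500

7500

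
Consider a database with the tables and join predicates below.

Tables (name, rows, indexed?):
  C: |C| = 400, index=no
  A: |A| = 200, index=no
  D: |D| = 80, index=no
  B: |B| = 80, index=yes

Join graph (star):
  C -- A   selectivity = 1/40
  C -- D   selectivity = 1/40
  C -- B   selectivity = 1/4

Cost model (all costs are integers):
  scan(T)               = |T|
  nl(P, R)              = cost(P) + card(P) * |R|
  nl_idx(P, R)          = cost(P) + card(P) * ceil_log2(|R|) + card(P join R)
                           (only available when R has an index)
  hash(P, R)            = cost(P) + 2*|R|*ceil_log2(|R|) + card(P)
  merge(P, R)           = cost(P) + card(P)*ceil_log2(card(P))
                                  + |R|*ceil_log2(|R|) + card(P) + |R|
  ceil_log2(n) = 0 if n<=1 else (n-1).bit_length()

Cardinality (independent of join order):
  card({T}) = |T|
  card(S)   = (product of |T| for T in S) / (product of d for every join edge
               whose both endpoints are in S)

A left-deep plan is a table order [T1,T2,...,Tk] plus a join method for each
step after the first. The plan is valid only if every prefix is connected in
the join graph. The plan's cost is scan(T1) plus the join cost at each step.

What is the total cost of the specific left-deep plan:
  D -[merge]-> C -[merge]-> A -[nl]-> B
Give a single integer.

step 1: scan D: cost=80, card=80
step 2: join C via merge
    card(P join C) = 80*400/(40) = 800
    cost = 80 + 80*7 + 400*9 + 80 + 400 = 4720
step 3: join A via merge
    card(P join A) = 800*200/(40) = 4000
    cost = 4720 + 800*10 + 200*8 + 800 + 200 = 15320
step 4: join B via nl
    card(P join B) = 4000*80/(4) = 80000
    cost = 15320 + 4000*80 = 335320

335320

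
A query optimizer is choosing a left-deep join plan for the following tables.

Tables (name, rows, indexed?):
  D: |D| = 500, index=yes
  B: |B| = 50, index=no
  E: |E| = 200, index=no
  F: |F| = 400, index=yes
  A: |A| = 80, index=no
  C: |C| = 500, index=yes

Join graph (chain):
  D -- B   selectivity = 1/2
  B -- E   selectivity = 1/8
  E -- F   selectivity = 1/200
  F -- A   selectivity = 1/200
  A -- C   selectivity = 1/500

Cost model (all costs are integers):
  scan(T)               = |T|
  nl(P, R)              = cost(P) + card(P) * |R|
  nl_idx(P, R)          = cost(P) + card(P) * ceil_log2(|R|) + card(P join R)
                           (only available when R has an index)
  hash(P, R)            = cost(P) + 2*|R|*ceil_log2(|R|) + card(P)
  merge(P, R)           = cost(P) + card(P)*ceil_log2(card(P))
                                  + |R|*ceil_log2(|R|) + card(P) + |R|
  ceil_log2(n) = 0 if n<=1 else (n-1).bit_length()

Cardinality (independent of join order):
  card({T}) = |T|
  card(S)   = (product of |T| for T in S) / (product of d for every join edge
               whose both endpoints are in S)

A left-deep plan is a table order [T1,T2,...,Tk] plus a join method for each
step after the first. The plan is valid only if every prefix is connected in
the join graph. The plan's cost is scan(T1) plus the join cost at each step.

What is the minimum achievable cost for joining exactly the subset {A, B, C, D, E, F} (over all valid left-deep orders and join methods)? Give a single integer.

15760

Selinger DP over subsets of {A,B,C,D,E,F}:
  {D}: scan cost=500, card=500
  {B}: scan cost=50, card=50
  {E}: scan cost=200, card=200
  {F}: scan cost=400, card=400
  {A}: scan cost=80, card=80
  {C}: scan cost=500, card=500
  {BD}: card=12500; try (B,hash)→1600, (D,merge)→5400, (B,merge)→5850, (D,hash)→9100, (D,nl_idx)→13000, (D,nl)→25050 …(+1); best=1600 via (B,hash)
  {BE}: card=1250; try (B,hash)→1000, (E,merge)→2200, (B,merge)→2350, (E,hash)→3300, (E,nl)→10050, (B,nl)→10200; best=1000 via (B,hash)
  {EF}: card=400; try (F,nl_idx)→2400, (E,hash)→4000, (F,merge)→6000, (E,merge)→6200, (F,hash)→7600, (F,nl)→80200 …(+1); best=2400 via (F,nl_idx)
  {AF}: card=160; try (F,nl_idx)→960, (A,hash)→1920, (F,merge)→4720, (A,merge)→5040, (F,hash)→7360, (F,nl)→32080 …(+1); best=960 via (F,nl_idx)
  {AC}: card=80; try (C,nl_idx)→880, (A,hash)→2120, (C,merge)→5720, (A,merge)→6140, (C,hash)→9160, (C,nl)→40080 …(+1); best=880 via (C,nl_idx)
  {BDE}: card=312500; try (D,hash)→11250, (E,hash)→17300, (D,merge)→21000, (E,merge)→190900, (D,nl_idx)→324750, (D,nl)→626000 …(+1); best=11250 via (D,hash)
  {BEF}: card=2500; try (B,hash)→3400, (B,merge)→6750, (F,hash)→9450, (F,nl_idx)→14750, (F,merge)→20000, (B,nl)→22400 …(+1); best=3400 via (B,hash)
  {AEF}: card=160; try (A,hash)→3920, (E,merge)→4200, (E,hash)→4320, (A,merge)→7040, (E,nl)→32960, (A,nl)→34400; best=3920 via (A,hash)
  {ACF}: card=160; try (F,nl_idx)→1760, (C,nl_idx)→2560, (F,merge)→5520, (C,merge)→7400, (F,hash)→8160, (C,hash)→10120 …(+2); best=1760 via (F,nl_idx)
  {BDEF}: card=625000; try (D,hash)→14900, (D,merge)→40900, (F,hash)→330950, (D,nl_idx)→650900, (D,nl)→1253400, (F,nl_idx)→3448750 …(+2); best=14900 via (D,hash)
  {ABEF}: card=1000; try (B,hash)→4680, (B,merge)→5710, (A,hash)→7020, (B,nl)→11920, (A,merge)→36540, (A,nl)→203400; best=4680 via (B,hash)
  {ACEF}: card=160; try (E,merge)→5000, (E,hash)→5120, (C,nl_idx)→5520, (C,merge)→10360, (C,hash)→13080, (E,nl)→33760 …(+1); best=5000 via (E,merge)
  {ABDEF}: card=250000; try (D,hash)→14680, (D,merge)→20680, (D,nl_idx)→263680, (D,nl)→504680, (A,hash)→641020, (A,merge)→13140540 …(+1); best=14680 via (D,hash)
  {ABCEF}: card=1000; try (B,hash)→5760, (B,merge)→6790, (B,nl)→13000, (C,hash)→14680, (C,nl_idx)→14680, (C,merge)→20680 …(+1); best=5760 via (B,hash)
  {ABCDEF}: card=250000; try (D,hash)→15760, (D,merge)→21760, (D,nl_idx)→264760, (C,hash)→273680, (D,nl)→505760, (C,nl_idx)→2514680 …(+2); best=15760 via (D,hash)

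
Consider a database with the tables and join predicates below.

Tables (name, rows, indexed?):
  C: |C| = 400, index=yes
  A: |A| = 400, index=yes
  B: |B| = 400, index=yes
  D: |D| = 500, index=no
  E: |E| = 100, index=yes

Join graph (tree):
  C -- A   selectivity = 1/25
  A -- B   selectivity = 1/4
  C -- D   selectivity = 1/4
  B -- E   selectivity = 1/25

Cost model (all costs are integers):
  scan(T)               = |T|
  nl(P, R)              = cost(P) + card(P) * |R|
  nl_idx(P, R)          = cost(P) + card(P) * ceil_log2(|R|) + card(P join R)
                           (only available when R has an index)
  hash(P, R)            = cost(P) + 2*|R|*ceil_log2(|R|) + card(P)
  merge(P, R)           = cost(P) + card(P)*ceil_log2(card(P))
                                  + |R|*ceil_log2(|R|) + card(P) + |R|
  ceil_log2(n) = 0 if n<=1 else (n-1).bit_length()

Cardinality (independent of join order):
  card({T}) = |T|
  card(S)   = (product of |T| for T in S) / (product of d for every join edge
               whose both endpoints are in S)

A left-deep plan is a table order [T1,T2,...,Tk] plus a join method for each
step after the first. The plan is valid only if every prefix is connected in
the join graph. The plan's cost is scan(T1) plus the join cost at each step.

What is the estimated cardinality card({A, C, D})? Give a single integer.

800000

Tables in S: A(400), C(400), D(500)
Edges inside S: C-A(d=25), C-D(d=4)
numerator = 400 * 400 * 500 = 80000000
denominator = 25 * 4 = 100
card(S) = 80000000 / 100 = 800000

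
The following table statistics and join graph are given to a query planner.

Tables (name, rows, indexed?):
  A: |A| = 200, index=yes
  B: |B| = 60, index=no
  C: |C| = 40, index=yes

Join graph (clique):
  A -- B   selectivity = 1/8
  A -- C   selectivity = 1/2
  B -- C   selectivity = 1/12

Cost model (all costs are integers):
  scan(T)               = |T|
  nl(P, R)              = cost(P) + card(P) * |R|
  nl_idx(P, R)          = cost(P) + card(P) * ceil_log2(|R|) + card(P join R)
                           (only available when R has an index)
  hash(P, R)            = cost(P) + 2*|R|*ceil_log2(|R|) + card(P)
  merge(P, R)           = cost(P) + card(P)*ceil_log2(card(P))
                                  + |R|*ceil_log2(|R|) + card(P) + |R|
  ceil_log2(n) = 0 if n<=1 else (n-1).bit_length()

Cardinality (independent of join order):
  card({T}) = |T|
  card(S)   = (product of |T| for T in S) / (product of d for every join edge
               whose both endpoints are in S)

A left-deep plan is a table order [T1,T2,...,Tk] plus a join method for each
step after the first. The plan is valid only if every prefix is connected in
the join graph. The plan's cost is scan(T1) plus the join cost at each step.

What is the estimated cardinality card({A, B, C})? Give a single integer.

2500

Tables in S: A(200), B(60), C(40)
Edges inside S: A-B(d=8), A-C(d=2), B-C(d=12)
numerator = 200 * 60 * 40 = 480000
denominator = 8 * 2 * 12 = 192
card(S) = 480000 / 192 = 2500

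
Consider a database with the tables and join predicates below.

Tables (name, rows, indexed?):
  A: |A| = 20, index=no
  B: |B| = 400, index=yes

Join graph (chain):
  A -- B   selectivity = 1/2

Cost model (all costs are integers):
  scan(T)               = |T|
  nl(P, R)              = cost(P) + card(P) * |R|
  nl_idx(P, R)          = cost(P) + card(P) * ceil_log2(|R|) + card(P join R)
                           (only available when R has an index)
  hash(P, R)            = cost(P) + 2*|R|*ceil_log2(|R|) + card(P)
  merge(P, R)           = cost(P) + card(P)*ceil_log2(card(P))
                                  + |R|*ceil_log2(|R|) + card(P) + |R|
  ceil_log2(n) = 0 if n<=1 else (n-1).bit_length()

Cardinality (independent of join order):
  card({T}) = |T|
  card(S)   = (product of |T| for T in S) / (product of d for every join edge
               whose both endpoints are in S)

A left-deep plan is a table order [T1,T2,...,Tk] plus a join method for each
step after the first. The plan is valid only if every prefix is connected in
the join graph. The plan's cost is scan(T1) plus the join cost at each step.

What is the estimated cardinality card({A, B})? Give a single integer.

Tables in S: A(20), B(400)
Edges inside S: A-B(d=2)
numerator = 20 * 400 = 8000
denominator = 2 = 2
card(S) = 8000 / 2 = 4000

4000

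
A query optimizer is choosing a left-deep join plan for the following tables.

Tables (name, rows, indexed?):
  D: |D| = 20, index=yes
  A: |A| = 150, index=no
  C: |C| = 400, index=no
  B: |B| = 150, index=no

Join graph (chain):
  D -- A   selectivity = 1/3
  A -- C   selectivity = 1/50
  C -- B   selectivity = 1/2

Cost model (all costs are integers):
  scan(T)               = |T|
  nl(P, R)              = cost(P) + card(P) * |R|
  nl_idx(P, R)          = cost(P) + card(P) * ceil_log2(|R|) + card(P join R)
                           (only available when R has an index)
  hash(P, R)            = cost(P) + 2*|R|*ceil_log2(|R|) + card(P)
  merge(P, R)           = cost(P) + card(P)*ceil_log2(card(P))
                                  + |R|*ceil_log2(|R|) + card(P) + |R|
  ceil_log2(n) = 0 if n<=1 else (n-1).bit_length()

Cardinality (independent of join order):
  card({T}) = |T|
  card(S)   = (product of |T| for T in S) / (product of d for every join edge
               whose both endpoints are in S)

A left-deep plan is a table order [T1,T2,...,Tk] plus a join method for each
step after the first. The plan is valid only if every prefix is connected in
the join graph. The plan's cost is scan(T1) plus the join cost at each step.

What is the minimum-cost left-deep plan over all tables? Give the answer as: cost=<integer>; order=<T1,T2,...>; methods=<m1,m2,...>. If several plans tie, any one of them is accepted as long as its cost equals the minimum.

cost=15000; order=C,A,D,B; methods=hash,hash,hash

Selinger DP (subsets sized 1..n):
  {D}: scan cost=20, card=20
  {A}: scan cost=150, card=150
  {C}: scan cost=400, card=400
  {B}: scan cost=150, card=150
  {AD}: card=1000; try (D,hash)→500, (A,merge)→1490, (D,merge)→1620, (D,nl_idx)→1900, (A,hash)→2440, (A,nl)→3020 …(+1); best=500 via (D,hash)
  {AC}: card=1200; try (A,hash)→3200, (C,merge)→5500, (A,merge)→5750, (C,hash)→7500, (C,nl)→60150, (A,nl)→60400; best=3200 via (A,hash)
  {BC}: card=30000; try (B,hash)→3200, (C,merge)→5500, (B,merge)→5750, (C,hash)→7500, (C,nl)→60150, (B,nl)→60400; best=3200 via (B,hash)
  {ACD}: card=8000; try (D,hash)→4600, (C,hash)→8700, (C,merge)→15500, (D,nl_idx)→17200, (D,merge)→17720, (D,nl)→27200 …(+1); best=4600 via (D,hash)
  {ABC}: card=90000; try (B,hash)→6800, (B,merge)→18950, (A,hash)→35600, (B,nl)→183200, (A,merge)→484550, (A,nl)→4503200; best=6800 via (B,hash)
  {ABCD}: card=600000; try (B,hash)→15000, (D,hash)→97000, (B,merge)→117950, (D,nl_idx)→1056800, (B,nl)→1204600, (D,merge)→1626920 …(+1); best=15000 via (B,hash)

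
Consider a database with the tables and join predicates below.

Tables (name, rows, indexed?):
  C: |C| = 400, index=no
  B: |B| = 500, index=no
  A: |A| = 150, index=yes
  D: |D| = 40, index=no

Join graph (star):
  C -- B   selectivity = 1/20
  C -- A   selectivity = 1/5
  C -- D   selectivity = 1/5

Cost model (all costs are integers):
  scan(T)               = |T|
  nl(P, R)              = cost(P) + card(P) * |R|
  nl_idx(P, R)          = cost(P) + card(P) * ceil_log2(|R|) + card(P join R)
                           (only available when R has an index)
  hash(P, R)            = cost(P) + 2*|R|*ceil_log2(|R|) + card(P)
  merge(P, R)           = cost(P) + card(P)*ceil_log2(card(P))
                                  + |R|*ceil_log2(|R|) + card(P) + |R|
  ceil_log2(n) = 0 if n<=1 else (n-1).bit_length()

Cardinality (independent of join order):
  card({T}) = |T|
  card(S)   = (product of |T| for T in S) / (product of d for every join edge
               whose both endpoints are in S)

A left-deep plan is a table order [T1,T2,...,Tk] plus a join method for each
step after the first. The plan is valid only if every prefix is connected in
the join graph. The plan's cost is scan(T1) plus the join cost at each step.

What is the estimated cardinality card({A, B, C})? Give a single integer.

Tables in S: A(150), B(500), C(400)
Edges inside S: C-B(d=20), C-A(d=5)
numerator = 150 * 500 * 400 = 30000000
denominator = 20 * 5 = 100
card(S) = 30000000 / 100 = 300000

300000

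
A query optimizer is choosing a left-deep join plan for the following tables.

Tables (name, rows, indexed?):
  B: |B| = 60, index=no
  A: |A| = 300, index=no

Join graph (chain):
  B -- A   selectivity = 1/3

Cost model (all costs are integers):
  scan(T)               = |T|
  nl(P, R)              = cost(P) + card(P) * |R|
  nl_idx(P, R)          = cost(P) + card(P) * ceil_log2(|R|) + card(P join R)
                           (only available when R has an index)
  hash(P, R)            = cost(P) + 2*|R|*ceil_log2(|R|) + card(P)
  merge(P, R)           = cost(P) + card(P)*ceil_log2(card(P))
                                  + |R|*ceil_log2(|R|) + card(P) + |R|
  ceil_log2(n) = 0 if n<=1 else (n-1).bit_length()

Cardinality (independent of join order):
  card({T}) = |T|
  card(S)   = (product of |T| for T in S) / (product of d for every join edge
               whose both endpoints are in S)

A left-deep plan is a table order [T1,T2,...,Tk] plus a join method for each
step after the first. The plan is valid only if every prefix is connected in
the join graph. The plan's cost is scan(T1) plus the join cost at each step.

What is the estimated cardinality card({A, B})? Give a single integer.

6000

Tables in S: A(300), B(60)
Edges inside S: B-A(d=3)
numerator = 300 * 60 = 18000
denominator = 3 = 3
card(S) = 18000 / 3 = 6000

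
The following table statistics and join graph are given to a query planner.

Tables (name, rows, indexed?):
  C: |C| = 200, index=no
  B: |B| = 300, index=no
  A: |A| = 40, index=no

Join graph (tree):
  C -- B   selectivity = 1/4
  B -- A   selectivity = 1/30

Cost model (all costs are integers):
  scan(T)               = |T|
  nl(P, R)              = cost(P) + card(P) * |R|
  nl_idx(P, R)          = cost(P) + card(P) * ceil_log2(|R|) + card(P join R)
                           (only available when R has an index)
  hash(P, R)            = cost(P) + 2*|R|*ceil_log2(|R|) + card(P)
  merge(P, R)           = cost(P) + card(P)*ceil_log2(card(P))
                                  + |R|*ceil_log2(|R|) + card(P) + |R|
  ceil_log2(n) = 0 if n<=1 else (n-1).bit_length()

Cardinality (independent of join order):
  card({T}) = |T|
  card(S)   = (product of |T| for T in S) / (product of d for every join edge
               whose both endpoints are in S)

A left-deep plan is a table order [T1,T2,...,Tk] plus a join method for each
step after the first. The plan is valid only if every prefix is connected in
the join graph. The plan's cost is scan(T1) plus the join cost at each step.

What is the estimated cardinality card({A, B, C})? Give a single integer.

20000

Tables in S: A(40), B(300), C(200)
Edges inside S: C-B(d=4), B-A(d=30)
numerator = 40 * 300 * 200 = 2400000
denominator = 4 * 30 = 120
card(S) = 2400000 / 120 = 20000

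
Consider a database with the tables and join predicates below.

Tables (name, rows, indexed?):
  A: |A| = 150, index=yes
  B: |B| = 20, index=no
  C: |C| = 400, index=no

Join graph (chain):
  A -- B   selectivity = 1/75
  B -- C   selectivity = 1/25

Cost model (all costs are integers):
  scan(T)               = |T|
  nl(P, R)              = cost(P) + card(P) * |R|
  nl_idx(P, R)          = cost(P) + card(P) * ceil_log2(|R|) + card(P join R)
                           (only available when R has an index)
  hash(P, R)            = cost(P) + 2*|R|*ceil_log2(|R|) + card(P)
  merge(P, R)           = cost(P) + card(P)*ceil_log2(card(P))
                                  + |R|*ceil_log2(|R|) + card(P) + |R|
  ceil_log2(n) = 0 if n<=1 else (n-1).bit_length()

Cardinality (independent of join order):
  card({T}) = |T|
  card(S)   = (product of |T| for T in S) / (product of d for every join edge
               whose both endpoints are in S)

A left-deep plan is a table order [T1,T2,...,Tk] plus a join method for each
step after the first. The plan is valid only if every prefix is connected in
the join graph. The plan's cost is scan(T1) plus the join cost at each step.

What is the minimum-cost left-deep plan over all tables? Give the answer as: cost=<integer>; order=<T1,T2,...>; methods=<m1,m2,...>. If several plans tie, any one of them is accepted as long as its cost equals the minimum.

cost=3720; order=C,B,A; methods=hash,hash

Selinger DP (subsets sized 1..n):
  {A}: scan cost=150, card=150
  {B}: scan cost=20, card=20
  {C}: scan cost=400, card=400
  {AB}: card=40; try (A,nl_idx)→220, (B,hash)→500, (A,merge)→1490, (B,merge)→1620, (A,hash)→2440, (A,nl)→3020 …(+1); best=220 via (A,nl_idx)
  {BC}: card=320; try (B,hash)→1000, (C,merge)→4140, (B,merge)→4520, (C,hash)→7240, (C,nl)→8020, (B,nl)→8400; best=1000 via (B,hash)
  {ABC}: card=640; try (A,hash)→3720, (A,nl_idx)→4200, (C,merge)→4500, (A,merge)→5550, (C,hash)→7460, (C,nl)→16220 …(+1); best=3720 via (A,hash)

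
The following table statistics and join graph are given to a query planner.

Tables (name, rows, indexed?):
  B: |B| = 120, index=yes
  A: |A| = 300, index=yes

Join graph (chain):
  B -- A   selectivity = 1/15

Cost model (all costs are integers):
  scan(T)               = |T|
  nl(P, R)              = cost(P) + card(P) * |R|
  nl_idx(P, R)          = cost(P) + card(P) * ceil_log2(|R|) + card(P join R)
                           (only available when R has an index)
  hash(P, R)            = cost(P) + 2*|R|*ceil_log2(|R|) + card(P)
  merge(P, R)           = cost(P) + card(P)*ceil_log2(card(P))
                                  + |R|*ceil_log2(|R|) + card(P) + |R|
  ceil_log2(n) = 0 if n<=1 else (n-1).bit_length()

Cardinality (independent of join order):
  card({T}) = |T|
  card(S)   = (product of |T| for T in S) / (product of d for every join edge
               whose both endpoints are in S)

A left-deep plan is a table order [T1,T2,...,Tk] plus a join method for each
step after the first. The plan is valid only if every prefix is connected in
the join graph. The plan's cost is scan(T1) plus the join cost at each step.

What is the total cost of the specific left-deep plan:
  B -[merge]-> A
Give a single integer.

step 1: scan B: cost=120, card=120
step 2: join A via merge
    card(P join A) = 120*300/(15) = 2400
    cost = 120 + 120*7 + 300*9 + 120 + 300 = 4080

4080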